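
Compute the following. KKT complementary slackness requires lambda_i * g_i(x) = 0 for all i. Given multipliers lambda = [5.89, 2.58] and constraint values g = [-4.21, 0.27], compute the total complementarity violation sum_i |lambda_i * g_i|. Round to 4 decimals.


KKT complementary slackness check:
lambda_1 * g_1 = 5.89 * -4.21 = -24.7969
lambda_2 * g_2 = 2.58 * 0.27 = 0.6966
Total violation = 24.7969 + 0.6966 = 25.4935


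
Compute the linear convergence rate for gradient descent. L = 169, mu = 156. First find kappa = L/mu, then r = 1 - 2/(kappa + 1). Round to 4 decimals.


Step 1: Compute the condition number.
kappa = L/mu = 169/156 = 1.0833
Step 2: Compute the convergence rate.
r = 1 - 2/(kappa + 1) = 1 - 2*mu/(L + mu) = (L - mu)/(L + mu) = 13/325 = 0.04


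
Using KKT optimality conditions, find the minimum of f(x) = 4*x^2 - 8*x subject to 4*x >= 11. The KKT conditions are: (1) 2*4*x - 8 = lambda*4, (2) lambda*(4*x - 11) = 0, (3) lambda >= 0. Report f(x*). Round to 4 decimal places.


Step 1: Try lambda = 0 (constraint inactive).
x_unc = 8/(2*4) = 1.0
Check: 4*1.0 = 4.0 < 11 -- violated!
Step 2: Constraint must be active: 4*x = 11
x* = 11/4 = 2.75
lambda = (2*4*2.75 - 8)/4 = 3.5
Step 3: Compute optimal value.
f(x*) = 4*2.75^2 - 8*2.75 = 8.25


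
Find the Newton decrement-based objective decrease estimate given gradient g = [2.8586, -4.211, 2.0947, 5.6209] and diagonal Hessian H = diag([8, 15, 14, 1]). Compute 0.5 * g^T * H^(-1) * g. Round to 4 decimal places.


Step 1: H is diagonal, so H^(-1) * g = [0.3573, -0.2807, 0.1496, 5.6209].
Step 2: g^T H^(-1) g = sum_i g_i^2 / H_ii
  = (2.8586)^2/8 + (-4.211)^2/15 + (2.0947)^2/14 + (5.6209)^2/1
  = 1.0214 + 1.1822 + 0.3134 + 31.5945 = 34.1115
Step 3: Objective decrease = 0.5 * g^T H^(-1) g = 17.0558


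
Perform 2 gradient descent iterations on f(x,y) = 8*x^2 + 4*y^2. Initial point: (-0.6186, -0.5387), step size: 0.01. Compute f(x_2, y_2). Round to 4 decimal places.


Gradient descent on f(x,y) = 8*x^2 + 4*y^2.
Starting point: (-0.6186, -0.5387), alpha = 0.01
Step 1: grad_x = 2*8*-0.6186 = -9.8976, grad_y = 2*4*-0.5387 = -4.3096
  x_1 = -0.6186 - 0.01*-9.8976 = -0.5196
  y_1 = -0.5387 - 0.01*-4.3096 = -0.4956
Step 2: grad_x = 2*8*-0.5196 = -8.314, grad_y = 2*4*-0.4956 = -3.9648
  x_2 = -0.5196 - 0.01*-8.314 = -0.4365
  y_2 = -0.4956 - 0.01*-3.9648 = -0.456
f(-0.4365, -0.456) = 8*(-0.4365)^2 + 4*(-0.456)^2 = 2.3557


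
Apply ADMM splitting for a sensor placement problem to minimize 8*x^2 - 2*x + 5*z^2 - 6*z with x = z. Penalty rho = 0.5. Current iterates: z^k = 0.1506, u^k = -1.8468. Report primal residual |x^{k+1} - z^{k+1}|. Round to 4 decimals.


ADMM iteration with rho = 0.5, z^k = 0.1506, u^k = -1.8468
Step 1: x-update.
Minimize 8*x^2 - 2*x + (0.5/2)*(x - 0.1506 - 1.8468)^2
FOC: (2*8 + 0.5)*x = 2 + 0.5*(0.1506 + 1.8468)
x^{k+1} = 0.1817
Step 2: z-update.
Minimize 5*z^2 - 6*z + (0.5/2)*(0.1817 - z - 1.8468)^2
FOC: (2*5 + 0.5)*z = 6 + 0.5*(0.1817 - 1.8468)
z^{k+1} = 0.4921
Step 3: u-update.
u^{k+1} = -1.8468 + 0.1817 - 0.4921 = -2.1572
Step 4: Primal residual = |0.1817 - 0.4921| = 0.3104


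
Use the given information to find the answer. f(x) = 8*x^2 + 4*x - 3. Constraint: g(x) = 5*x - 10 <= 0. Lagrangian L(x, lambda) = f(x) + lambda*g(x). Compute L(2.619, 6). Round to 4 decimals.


Step 1: Evaluate f(x).
f(2.619) = 8*2.619^2 + 4*2.619 - 3 = 62.3493
Step 2: Evaluate g(x).
g(2.619) = 5*2.619 - 10 = 3.095
Step 3: Compute Lagrangian.
L = 62.3493 + 6*3.095 = 80.9193


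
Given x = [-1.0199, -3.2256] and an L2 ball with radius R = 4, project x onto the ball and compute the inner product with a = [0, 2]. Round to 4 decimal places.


Step 1: Compute ||x|| (intermediates to 6 decimals).
||x|| = sqrt((-1.0199)^2 + (-3.2256)^2) = 3.383
Step 2: Project.
Since ||x|| <= R, proj = x (no scaling needed).
proj(x) = [-1.0199, -3.2256]
Step 3: Dot product.
a^T * proj(x) = 0*(-1.0199) + 2*(-3.2256) = -6.4512


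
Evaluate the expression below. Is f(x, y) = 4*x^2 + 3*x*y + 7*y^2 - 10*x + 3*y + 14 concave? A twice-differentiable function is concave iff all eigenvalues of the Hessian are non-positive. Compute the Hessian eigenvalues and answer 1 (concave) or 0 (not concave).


The Hessian of f(x,y) = 4*x^2 + 3*x*y + 7*y^2 - 10*x + 3*y + 14 is:
H = [[8, 3], [3, 14]]
Trace = 8 + 14 = 22
Determinant = 8*14 - (3)^2 = 103
Discriminant = (22)^2 - 4*103 = 72.0
Eigenvalues: lambda_1 = 6.7574, lambda_2 = 15.2426
The function is not concave.

0


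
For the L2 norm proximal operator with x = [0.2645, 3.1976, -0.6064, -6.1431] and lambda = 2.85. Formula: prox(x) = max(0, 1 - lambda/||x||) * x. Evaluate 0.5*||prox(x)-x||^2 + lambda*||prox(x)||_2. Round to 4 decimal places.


Step 1: Compute ||x||.
||x|| = 6.957
Step 2: Compute scaling factor.
scale = max(0, 1 - 2.85/6.957) = 0.5903
Step 3: prox(x) = [0.1561, 1.8877, -0.358, -3.6265]
||prox(x)|| = 4.107
Step 4: Proximal objective.
0.5*||prox-x||^2 = 4.0613
lambda*||prox|| = 11.705
Total = 15.7662


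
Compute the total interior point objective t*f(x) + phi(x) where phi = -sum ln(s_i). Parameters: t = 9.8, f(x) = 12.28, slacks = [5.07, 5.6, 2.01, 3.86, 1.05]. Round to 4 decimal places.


Step 1: Compute log-barrier.
ln values: [1.6233, 1.7228, 0.6981, 1.3507, 0.0488]
phi = -(1.6233 + 1.7228 + 0.6981 + 1.3507 + 0.0488) = -5.4437
Step 2: Compute augmented objective.
t*f(x) = 9.8*12.28 = 120.344
Total = 120.344 - 5.4437 = 114.9003


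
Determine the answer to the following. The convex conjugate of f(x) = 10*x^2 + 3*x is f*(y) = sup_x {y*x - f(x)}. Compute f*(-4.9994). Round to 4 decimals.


f*(y) = sup_x {y*x - a*x^2 - b*x} = sup_x {(y-b)*x - a*x^2}
FOC: (y - b) - 2a*x = 0 => x* = (y - b)/(2a)
x* = (-4.9994 - 3)/(2*10) = -0.4
f*(-4.9994) = (y-b)^2/(4a) = (-4.9994 - 3)^2/(4*10)
= 63.9904/40 = 1.5998


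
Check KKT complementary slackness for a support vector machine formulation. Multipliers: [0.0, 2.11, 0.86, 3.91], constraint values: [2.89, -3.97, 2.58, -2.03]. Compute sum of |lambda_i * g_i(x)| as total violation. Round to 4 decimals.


KKT complementary slackness check:
lambda_1 * g_1 = 0.0 * 2.89 = 0.0
lambda_2 * g_2 = 2.11 * -3.97 = -8.3767
lambda_3 * g_3 = 0.86 * 2.58 = 2.2188
lambda_4 * g_4 = 3.91 * -2.03 = -7.9373
Total violation = 0.0 + 8.3767 + 2.2188 + 7.9373 = 18.5328


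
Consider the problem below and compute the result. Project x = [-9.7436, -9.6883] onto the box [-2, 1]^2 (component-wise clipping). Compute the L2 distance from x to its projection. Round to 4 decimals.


Project each component onto [-2, 1].
clip(-9.7436) = -2.0, clip(-9.6883) = -2.0
Projection = [-2.0, -2.0]
Squared diffs: [59.9633, 59.11]
Distance = sqrt(119.0733) = 10.9121


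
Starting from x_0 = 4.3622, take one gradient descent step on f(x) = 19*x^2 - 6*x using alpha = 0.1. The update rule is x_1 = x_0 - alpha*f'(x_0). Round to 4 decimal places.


We compute the gradient at x_0 and apply the update.
f'(x) = 38*x - 6
f'(4.3622) = 38*4.3622 - 6 = 159.7636
x_1 = 4.3622 - 0.1*159.7636 = -11.6142


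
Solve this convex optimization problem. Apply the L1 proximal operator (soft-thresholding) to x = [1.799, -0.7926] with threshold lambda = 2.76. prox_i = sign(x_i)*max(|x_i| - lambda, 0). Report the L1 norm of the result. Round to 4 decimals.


Soft-thresholding with lambda = 2.76:
prox(1.799) = sign(1.799)*max(|1.799| - 2.76, 0) = 0.0
prox(-0.7926) = sign(-0.7926)*max(|-0.7926| - 2.76, 0) = 0.0
prox(x) = [0.0, 0.0]
||prox(x)||_1 = 0.0 + 0.0 = 0.0


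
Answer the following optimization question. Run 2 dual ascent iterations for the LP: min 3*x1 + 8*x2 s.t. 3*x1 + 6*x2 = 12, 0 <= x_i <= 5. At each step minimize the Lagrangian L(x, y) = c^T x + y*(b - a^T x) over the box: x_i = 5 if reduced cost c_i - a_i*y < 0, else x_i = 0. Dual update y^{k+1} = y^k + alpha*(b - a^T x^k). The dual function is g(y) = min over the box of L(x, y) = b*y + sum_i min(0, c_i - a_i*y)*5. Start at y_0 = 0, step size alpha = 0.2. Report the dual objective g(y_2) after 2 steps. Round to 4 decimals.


Dual ascent for LP: min 3*x1 + 8*x2, 3*x1 + 6*x2 = 12, 0 <= x_i <= 5
Step 1: y^k = 0.0, reduced costs: (3.0, 8.0)
  x^k = (0.0, 0.0), subgradient = b - a^T x = 12.0
  y^{k+1} = 0.0 + 0.2*12.0 = 2.4
Step 2: y^k = 2.4, reduced costs: (-4.2, -6.4)
  x^k = (5.0, 5.0), subgradient = b - a^T x = -33.0
  y^{k+1} = 2.4 + 0.2*-33.0 = -4.2
Dual objective at y_2 = -4.2: reduced costs (15.6, 33.2), box minimizer x = (0.0, 0.0)
g(y_2) = b*y + (c1 - a1*y)*x1 + (c2 - a2*y)*x2 = 12*(-4.2) + 15.6*0.0 + 33.2*0.0 = -50.4 + 0.0 + 0.0 = -50.4


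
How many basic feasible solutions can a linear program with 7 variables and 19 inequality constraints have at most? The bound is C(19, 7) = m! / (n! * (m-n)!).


Each vertex corresponds to some choice of n active constraints out of m, so the number of vertices is at most C(m, n) = m! / (n!(m-n)!).
m = 19, n = 7
Numerator: 19 * 18 * 17 * 16 * 15 * 14 * 13
Denominator: 7! = 5040
C(19, 7) = 50388


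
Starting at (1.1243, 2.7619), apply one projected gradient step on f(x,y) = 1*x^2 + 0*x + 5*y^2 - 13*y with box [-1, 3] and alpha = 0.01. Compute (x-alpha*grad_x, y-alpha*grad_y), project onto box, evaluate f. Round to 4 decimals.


Step 1: Compute gradient at (1.1243, 2.7619).
grad_x = 2*1*1.1243 + 0 = 2.2486
grad_y = 2*5*2.7619 - 13 = 14.619
Step 2: Gradient step.
x_raw = 1.1243 - 0.01*2.2486 = 1.1018
y_raw = 2.7619 - 0.01*14.619 = 2.6157
Step 3: Project onto [-1, 3].
x_proj = clip(1.1018) = 1.1018
y_proj = clip(2.6157) = 2.6157
Step 4: Evaluate f.
f(1.1018, 2.6157) = 1.4195


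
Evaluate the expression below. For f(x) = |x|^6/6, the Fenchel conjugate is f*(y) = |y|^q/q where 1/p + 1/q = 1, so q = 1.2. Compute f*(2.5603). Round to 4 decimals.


The conjugate exponent q satisfies 1/p + 1/q = 1.
p = 6, so q = 6/(6 - 1) = 1.2
|y|^q = 2.5603^1.2 = 3.0899
f*(2.5603) = 3.0899 / 1.2 = 2.5749


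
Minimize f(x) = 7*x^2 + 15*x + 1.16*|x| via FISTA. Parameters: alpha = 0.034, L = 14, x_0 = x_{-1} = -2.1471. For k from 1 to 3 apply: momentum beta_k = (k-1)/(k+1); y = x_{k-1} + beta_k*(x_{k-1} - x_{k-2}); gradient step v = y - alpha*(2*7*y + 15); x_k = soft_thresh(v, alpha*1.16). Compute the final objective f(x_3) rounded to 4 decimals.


FISTA on f(x) = 7*x^2 + 15*x + 1.16*|x|
L = 14, alpha = 0.034
Iteration 1: beta = 0.0, y = -2.1471 + 0.0*(-2.1471 + 2.1471) = -2.1471
  grad(y) = -15.0594, v = y - alpha*grad = -1.6351
  prox(v) = soft_thresh(-1.6351, 0.0394) = -1.5956
Iteration 2: beta = 0.3333, y = -1.5956 + 0.3333*(-1.5956 + 2.1471) = -1.4118
  grad(y) = -4.7655, v = y - alpha*grad = -1.2498
  prox(v) = soft_thresh(-1.2498, 0.0394) = -1.2104
Iteration 3: beta = 0.5, y = -1.2104 + 0.5*(-1.2104 + 1.5956) = -1.0177
  grad(y) = 0.752, v = y - alpha*grad = -1.0433
  prox(v) = soft_thresh(-1.0433, 0.0394) = -1.0038
f(x_3) = 7*(-1.0038)^2 + 15*(-1.0038) + 1.16*|-1.0038| = -6.8393


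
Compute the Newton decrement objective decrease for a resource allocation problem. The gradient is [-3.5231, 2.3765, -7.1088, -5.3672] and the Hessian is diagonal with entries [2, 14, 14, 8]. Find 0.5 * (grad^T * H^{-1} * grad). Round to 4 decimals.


Step 1: H is diagonal, so H^(-1) * g = [-1.7616, 0.1698, -0.5078, -0.6709].
Step 2: g^T H^(-1) g = sum_i g_i^2 / H_ii
  = (-3.5231)^2/2 + (2.3765)^2/14 + (-7.1088)^2/14 + (-5.3672)^2/8
  = 6.2061 + 0.4034 + 3.6096 + 3.6009 = 13.82
Step 3: Objective decrease = 0.5 * g^T H^(-1) g = 6.91


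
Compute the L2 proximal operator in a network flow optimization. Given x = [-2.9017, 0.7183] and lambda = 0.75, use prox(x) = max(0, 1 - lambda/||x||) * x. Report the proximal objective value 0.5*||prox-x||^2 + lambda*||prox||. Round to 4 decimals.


Step 1: Compute ||x||.
||x|| = 2.9893
Step 2: Compute scaling factor.
scale = max(0, 1 - 0.75/2.9893) = 0.7491
Step 3: prox(x) = [-2.1737, 0.5381]
||prox(x)|| = 2.2393
Step 4: Proximal objective.
0.5*||prox-x||^2 = 0.2813
lambda*||prox|| = 1.6795
Total = 1.9607


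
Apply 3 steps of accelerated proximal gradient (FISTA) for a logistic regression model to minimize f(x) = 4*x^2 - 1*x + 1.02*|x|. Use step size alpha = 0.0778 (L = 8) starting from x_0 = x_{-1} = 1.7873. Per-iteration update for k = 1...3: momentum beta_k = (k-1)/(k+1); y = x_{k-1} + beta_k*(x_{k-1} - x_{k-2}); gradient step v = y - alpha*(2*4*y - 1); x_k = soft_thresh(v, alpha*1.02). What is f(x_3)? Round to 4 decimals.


FISTA on f(x) = 4*x^2 - 1*x + 1.02*|x|
L = 8, alpha = 0.0778
Iteration 1: beta = 0.0, y = 1.7873 + 0.0*(1.7873 - 1.7873) = 1.7873
  grad(y) = 13.2984, v = y - alpha*grad = 0.7527
  prox(v) = soft_thresh(0.7527, 0.0794) = 0.6733
Iteration 2: beta = 0.3333, y = 0.6733 + 0.3333*(0.6733 - 1.7873) = 0.302
  grad(y) = 1.416, v = y - alpha*grad = 0.1918
  prox(v) = soft_thresh(0.1918, 0.0794) = 0.1125
Iteration 3: beta = 0.5, y = 0.1125 + 0.5*(0.1125 - 0.6733) = -0.1679
  grad(y) = -2.3435, v = y - alpha*grad = 0.0144
  prox(v) = soft_thresh(0.0144, 0.0794) = 0.0
f(x_3) = 4*0.0^2 - 1*0.0 + 1.02*|0.0| = 0.0


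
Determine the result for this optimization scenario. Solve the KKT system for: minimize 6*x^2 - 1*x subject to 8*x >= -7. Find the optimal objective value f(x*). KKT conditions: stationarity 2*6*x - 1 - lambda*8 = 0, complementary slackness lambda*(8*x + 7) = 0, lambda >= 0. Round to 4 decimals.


Step 1: Try lambda = 0 (constraint inactive).
Stationarity: 2*6*x - 1 = 0
x* = 1/(2*6) = 1/12 = 0.0833 (rounded; the exact value 1/12 is used below)
Check constraint: 8*0.0833 = 0.6664 >= -7 -- satisfied.
Step 2: Compute optimal value.
f(x*) = 6*(1/12)^2 - 1*(1/12) = -0.0417


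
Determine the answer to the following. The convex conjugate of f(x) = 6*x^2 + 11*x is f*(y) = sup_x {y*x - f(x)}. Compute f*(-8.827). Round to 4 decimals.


f*(y) = sup_x {y*x - a*x^2 - b*x} = sup_x {(y-b)*x - a*x^2}
FOC: (y - b) - 2a*x = 0 => x* = (y - b)/(2a)
x* = (-8.827 - 11)/(2*6) = -1.6523
f*(-8.827) = (y-b)^2/(4a) = (-8.827 - 11)^2/(4*6)
= 393.1099/24 = 16.3796


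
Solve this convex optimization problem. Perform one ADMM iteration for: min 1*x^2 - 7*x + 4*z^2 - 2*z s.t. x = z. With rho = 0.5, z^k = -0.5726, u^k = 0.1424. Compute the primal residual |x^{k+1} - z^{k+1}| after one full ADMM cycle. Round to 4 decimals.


ADMM iteration with rho = 0.5, z^k = -0.5726, u^k = 0.1424
Step 1: x-update.
Minimize 1*x^2 - 7*x + (0.5/2)*(x + 0.5726 + 0.1424)^2
FOC: (2*1 + 0.5)*x = 7 + 0.5*(-0.5726 - 0.1424)
x^{k+1} = 2.657
Step 2: z-update.
Minimize 4*z^2 - 2*z + (0.5/2)*(2.657 - z + 0.1424)^2
FOC: (2*4 + 0.5)*z = 2 + 0.5*(2.657 + 0.1424)
z^{k+1} = 0.4
Step 3: u-update.
u^{k+1} = 0.1424 + 2.657 - 0.4 = 2.3994
Step 4: Primal residual = |2.657 - 0.4| = 2.257


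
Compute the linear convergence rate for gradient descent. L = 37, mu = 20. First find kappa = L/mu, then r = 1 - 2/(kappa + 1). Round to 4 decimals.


Step 1: Compute the condition number.
kappa = L/mu = 37/20 = 1.85
Step 2: Compute the convergence rate.
r = 1 - 2/(kappa + 1) = 1 - 2*mu/(L + mu) = (L - mu)/(L + mu) = 17/57 = 0.2982


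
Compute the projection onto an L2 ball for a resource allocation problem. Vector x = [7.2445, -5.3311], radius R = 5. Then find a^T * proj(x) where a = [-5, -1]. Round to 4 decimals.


Step 1: Compute ||x|| (intermediates to 6 decimals).
||x|| = sqrt(7.2445^2 + (-5.3311)^2) = 8.994632
Step 2: Project.
Since ||x|| > R, scale = R/||x|| = 5/8.994632 = 0.555887, proj(x) = scale * x
proj(x) = [4.027123, -2.963489]
Step 3: Dot product.
a^T * proj(x) = -5*4.027123 - 1*(-2.963489) = -17.1721


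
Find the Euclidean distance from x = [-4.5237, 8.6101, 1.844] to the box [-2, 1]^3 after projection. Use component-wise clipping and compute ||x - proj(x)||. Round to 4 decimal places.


Project each component onto [-2, 1].
clip(-4.5237) = -2.0, clip(8.6101) = 1.0, clip(1.844) = 1.0
Projection = [-2.0, 1.0, 1.0]
Squared diffs: [6.3691, 57.9136, 0.7123]
Distance = sqrt(64.995) = 8.0619


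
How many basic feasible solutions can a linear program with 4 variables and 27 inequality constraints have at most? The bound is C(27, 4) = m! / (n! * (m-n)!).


Each vertex corresponds to some choice of n active constraints out of m, so the number of vertices is at most C(m, n) = m! / (n!(m-n)!).
m = 27, n = 4
Numerator: 27 * 26 * 25 * 24
Denominator: 4! = 24
C(27, 4) = 17550


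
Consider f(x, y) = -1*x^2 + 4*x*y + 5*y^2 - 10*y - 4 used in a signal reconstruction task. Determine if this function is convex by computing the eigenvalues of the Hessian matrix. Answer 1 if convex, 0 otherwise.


The Hessian of f(x,y) = -1*x^2 + 4*x*y + 5*y^2 - 10*y - 4 is:
H = [[-2, 4], [4, 10]]
Trace = -2 + 10 = 8
Determinant = -2*10 - (4)^2 = -36
Discriminant = (8)^2 - 4*-36 = 208.0
Eigenvalues: lambda_1 = -3.2111, lambda_2 = 11.2111
The function is not convex.

0


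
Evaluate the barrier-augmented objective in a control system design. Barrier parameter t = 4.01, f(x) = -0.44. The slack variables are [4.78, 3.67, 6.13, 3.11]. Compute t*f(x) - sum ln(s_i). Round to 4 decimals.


Step 1: Compute log-barrier.
ln values: [1.5644, 1.3002, 1.8132, 1.1346]
phi = -(1.5644 + 1.3002 + 1.8132 + 1.1346) = -5.8124
Step 2: Compute augmented objective.
t*f(x) = 4.01*-0.44 = -1.7644
Total = -1.7644 - 5.8124 = -7.5768


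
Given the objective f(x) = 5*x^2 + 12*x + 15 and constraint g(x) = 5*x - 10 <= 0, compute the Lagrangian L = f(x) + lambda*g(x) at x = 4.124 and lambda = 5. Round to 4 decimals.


Step 1: Evaluate f(x).
f(4.124) = 5*4.124^2 + 12*4.124 + 15 = 149.5249
Step 2: Evaluate g(x).
g(4.124) = 5*4.124 - 10 = 10.62
Step 3: Compute Lagrangian.
L = 149.5249 + 5*10.62 = 202.6249


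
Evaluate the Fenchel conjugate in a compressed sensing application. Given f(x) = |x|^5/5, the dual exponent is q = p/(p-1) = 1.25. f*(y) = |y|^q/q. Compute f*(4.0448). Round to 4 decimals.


The conjugate exponent q satisfies 1/p + 1/q = 1.
p = 5, so q = 5/(5 - 1) = 1.25
|y|^q = 4.0448^1.25 = 5.7362
f*(4.0448) = 5.7362 / 1.25 = 4.5889


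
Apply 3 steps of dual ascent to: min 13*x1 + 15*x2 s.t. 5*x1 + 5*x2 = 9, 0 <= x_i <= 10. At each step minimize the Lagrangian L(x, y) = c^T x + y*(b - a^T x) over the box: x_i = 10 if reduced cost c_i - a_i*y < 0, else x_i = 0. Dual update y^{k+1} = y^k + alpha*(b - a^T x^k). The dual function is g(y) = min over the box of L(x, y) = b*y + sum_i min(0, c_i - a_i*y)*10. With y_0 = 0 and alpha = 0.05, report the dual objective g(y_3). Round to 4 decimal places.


Dual ascent for LP: min 13*x1 + 15*x2, 5*x1 + 5*x2 = 9, 0 <= x_i <= 10
Step 1: y^k = 0.0, reduced costs: (13.0, 15.0)
  x^k = (0.0, 0.0), subgradient = b - a^T x = 9.0
  y^{k+1} = 0.0 + 0.05*9.0 = 0.45
Step 2: y^k = 0.45, reduced costs: (10.75, 12.75)
  x^k = (0.0, 0.0), subgradient = b - a^T x = 9.0
  y^{k+1} = 0.45 + 0.05*9.0 = 0.9
Step 3: y^k = 0.9, reduced costs: (8.5, 10.5)
  x^k = (0.0, 0.0), subgradient = b - a^T x = 9.0
  y^{k+1} = 0.9 + 0.05*9.0 = 1.35
Dual objective at y_3 = 1.35: reduced costs (6.25, 8.25), box minimizer x = (0.0, 0.0)
g(y_3) = b*y + (c1 - a1*y)*x1 + (c2 - a2*y)*x2 = 9*1.35 + 6.25*0.0 + 8.25*0.0 = 12.15 + 0.0 + 0.0 = 12.15


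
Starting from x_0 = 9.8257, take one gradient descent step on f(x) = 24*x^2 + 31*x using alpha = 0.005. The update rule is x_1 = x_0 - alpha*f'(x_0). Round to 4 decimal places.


We compute the gradient at x_0 and apply the update.
f'(x) = 48*x + 31
f'(9.8257) = 48*9.8257 + 31 = 502.6336
x_1 = 9.8257 - 0.005*502.6336 = 7.3125


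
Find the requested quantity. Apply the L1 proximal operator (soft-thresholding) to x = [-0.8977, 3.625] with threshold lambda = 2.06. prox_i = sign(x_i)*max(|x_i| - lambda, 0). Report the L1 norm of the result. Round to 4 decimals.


Soft-thresholding with lambda = 2.06:
prox(-0.8977) = sign(-0.8977)*max(|-0.8977| - 2.06, 0) = 0.0
prox(3.625) = sign(3.625)*max(|3.625| - 2.06, 0) = 1.565
prox(x) = [0.0, 1.565]
||prox(x)||_1 = 0.0 + 1.565 = 1.565


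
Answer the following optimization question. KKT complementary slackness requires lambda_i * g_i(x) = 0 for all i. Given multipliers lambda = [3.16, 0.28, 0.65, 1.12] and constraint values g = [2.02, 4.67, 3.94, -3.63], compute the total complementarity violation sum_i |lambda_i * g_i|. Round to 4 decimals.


KKT complementary slackness check:
lambda_1 * g_1 = 3.16 * 2.02 = 6.3832
lambda_2 * g_2 = 0.28 * 4.67 = 1.3076
lambda_3 * g_3 = 0.65 * 3.94 = 2.561
lambda_4 * g_4 = 1.12 * -3.63 = -4.0656
Total violation = 6.3832 + 1.3076 + 2.561 + 4.0656 = 14.3174


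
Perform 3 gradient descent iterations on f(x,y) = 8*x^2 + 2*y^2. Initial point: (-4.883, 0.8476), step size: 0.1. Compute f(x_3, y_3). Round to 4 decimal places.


Gradient descent on f(x,y) = 8*x^2 + 2*y^2.
Starting point: (-4.883, 0.8476), alpha = 0.1
Step 1: grad_x = 2*8*-4.883 = -78.128, grad_y = 2*2*0.8476 = 3.3904
  x_1 = -4.883 - 0.1*-78.128 = 2.9298
  y_1 = 0.8476 - 0.1*3.3904 = 0.5086
Step 2: grad_x = 2*8*2.9298 = 46.8768, grad_y = 2*2*0.5086 = 2.0342
  x_2 = 2.9298 - 0.1*46.8768 = -1.7579
  y_2 = 0.5086 - 0.1*2.0342 = 0.3051
Step 3: grad_x = 2*8*-1.7579 = -28.1261, grad_y = 2*2*0.3051 = 1.2205
  x_3 = -1.7579 - 0.1*-28.1261 = 1.0547
  y_3 = 0.3051 - 0.1*1.2205 = 0.1831
f(1.0547, 0.1831) = 8*1.0547^2 + 2*0.1831^2 = 8.9666


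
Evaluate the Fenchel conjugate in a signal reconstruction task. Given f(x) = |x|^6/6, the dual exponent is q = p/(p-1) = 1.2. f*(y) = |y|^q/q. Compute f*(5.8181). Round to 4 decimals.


The conjugate exponent q satisfies 1/p + 1/q = 1.
p = 6, so q = 6/(6 - 1) = 1.2
|y|^q = 5.8181^1.2 = 8.2744
f*(5.8181) = 8.2744 / 1.2 = 6.8953


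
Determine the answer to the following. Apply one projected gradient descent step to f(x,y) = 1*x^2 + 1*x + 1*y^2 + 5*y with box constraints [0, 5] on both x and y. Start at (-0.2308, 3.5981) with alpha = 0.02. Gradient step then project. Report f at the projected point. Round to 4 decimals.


Step 1: Compute gradient at (-0.2308, 3.5981).
grad_x = 2*1*-0.2308 + 1 = 0.5384
grad_y = 2*1*3.5981 + 5 = 12.1962
Step 2: Gradient step.
x_raw = -0.2308 - 0.02*0.5384 = -0.2416
y_raw = 3.5981 - 0.02*12.1962 = 3.3542
Step 3: Project onto [0, 5].
x_proj = clip(-0.2416) = 0.0
y_proj = clip(3.3542) = 3.3542
Step 4: Evaluate f.
f(0.0, 3.3542) = 28.0214


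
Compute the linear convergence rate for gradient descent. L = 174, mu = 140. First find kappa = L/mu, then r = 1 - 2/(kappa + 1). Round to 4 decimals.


Step 1: Compute the condition number.
kappa = L/mu = 174/140 = 1.2429
Step 2: Compute the convergence rate.
r = 1 - 2/(kappa + 1) = 1 - 2*mu/(L + mu) = (L - mu)/(L + mu) = 34/314 = 0.1083


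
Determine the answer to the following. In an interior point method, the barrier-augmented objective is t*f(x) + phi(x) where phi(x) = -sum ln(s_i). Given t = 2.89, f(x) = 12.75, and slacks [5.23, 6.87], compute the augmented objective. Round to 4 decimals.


Step 1: Compute log-barrier.
ln values: [1.6544, 1.9272]
phi = -(1.6544 + 1.9272) = -3.5816
Step 2: Compute augmented objective.
t*f(x) = 2.89*12.75 = 36.8475
Total = 36.8475 - 3.5816 = 33.2659


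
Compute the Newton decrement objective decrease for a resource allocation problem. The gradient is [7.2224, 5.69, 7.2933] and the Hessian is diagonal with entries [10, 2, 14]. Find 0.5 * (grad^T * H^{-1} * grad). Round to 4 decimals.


Step 1: H is diagonal, so H^(-1) * g = [0.7222, 2.845, 0.521].
Step 2: g^T H^(-1) g = sum_i g_i^2 / H_ii
  = (7.2224)^2/10 + (5.69)^2/2 + (7.2933)^2/14
  = 5.2163 + 16.1881 + 3.7994 = 25.2038
Step 3: Objective decrease = 0.5 * g^T H^(-1) g = 12.6019


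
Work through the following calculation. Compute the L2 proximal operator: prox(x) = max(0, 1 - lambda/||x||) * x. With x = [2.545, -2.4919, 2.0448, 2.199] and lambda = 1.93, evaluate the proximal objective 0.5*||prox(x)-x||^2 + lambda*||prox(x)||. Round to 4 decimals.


Step 1: Compute ||x||.
||x|| = 4.6587
Step 2: Compute scaling factor.
scale = max(0, 1 - 1.93/4.6587) = 0.5857
Step 3: prox(x) = [1.4907, -1.4596, 1.1977, 1.288]
||prox(x)|| = 2.7287
Step 4: Proximal objective.
0.5*||prox-x||^2 = 1.8625
lambda*||prox|| = 5.2664
Total = 7.1288


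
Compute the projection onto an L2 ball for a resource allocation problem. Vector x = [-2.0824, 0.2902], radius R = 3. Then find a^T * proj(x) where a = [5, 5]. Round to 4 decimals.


Step 1: Compute ||x|| (intermediates to 6 decimals).
||x|| = sqrt((-2.0824)^2 + 0.2902^2) = 2.102524
Step 2: Project.
Since ||x|| <= R, proj = x (no scaling needed).
proj(x) = [-2.0824, 0.2902]
Step 3: Dot product.
a^T * proj(x) = 5*(-2.0824) + 5*0.2902 = -8.961


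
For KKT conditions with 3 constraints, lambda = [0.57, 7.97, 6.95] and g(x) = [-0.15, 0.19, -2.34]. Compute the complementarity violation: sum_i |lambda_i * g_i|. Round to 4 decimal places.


KKT complementary slackness check:
lambda_1 * g_1 = 0.57 * -0.15 = -0.0855
lambda_2 * g_2 = 7.97 * 0.19 = 1.5143
lambda_3 * g_3 = 6.95 * -2.34 = -16.263
Total violation = 0.0855 + 1.5143 + 16.263 = 17.8628


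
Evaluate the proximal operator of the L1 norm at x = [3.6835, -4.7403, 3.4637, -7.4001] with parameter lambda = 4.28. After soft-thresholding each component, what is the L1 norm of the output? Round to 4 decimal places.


Soft-thresholding with lambda = 4.28:
prox(3.6835) = sign(3.6835)*max(|3.6835| - 4.28, 0) = 0.0
prox(-4.7403) = sign(-4.7403)*max(|-4.7403| - 4.28, 0) = -0.4603
prox(3.4637) = sign(3.4637)*max(|3.4637| - 4.28, 0) = 0.0
prox(-7.4001) = sign(-7.4001)*max(|-7.4001| - 4.28, 0) = -3.1201
prox(x) = [0.0, -0.4603, 0.0, -3.1201]
||prox(x)||_1 = 0.0 + 0.4603 + 0.0 + 3.1201 = 3.5804


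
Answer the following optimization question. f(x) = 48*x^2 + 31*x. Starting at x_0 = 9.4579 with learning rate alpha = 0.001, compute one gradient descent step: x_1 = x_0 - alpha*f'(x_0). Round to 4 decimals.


We compute the gradient at x_0 and apply the update.
f'(x) = 96*x + 31
f'(9.4579) = 96*9.4579 + 31 = 938.9584
x_1 = 9.4579 - 0.001*938.9584 = 8.5189


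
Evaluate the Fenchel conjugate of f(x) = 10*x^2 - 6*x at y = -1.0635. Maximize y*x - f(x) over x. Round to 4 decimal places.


f*(y) = sup_x {y*x - a*x^2 - b*x} = sup_x {(y-b)*x - a*x^2}
FOC: (y - b) - 2a*x = 0 => x* = (y - b)/(2a)
x* = (-1.0635 + 6)/(2*10) = 0.2468
f*(-1.0635) = (y-b)^2/(4a) = (-1.0635 + 6)^2/(4*10)
= 24.369/40 = 0.6092


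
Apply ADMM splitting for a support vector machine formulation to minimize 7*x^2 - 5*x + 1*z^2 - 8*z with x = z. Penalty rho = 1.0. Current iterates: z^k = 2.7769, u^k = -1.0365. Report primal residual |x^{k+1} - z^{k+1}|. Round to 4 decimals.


ADMM iteration with rho = 1.0, z^k = 2.7769, u^k = -1.0365
Step 1: x-update.
Minimize 7*x^2 - 5*x + (1.0/2)*(x - 2.7769 - 1.0365)^2
FOC: (2*7 + 1.0)*x = 5 + 1.0*(2.7769 + 1.0365)
x^{k+1} = 0.5876
Step 2: z-update.
Minimize 1*z^2 - 8*z + (1.0/2)*(0.5876 - z - 1.0365)^2
FOC: (2*1 + 1.0)*z = 8 + 1.0*(0.5876 - 1.0365)
z^{k+1} = 2.517
Step 3: u-update.
u^{k+1} = -1.0365 + 0.5876 - 2.517 = -2.966
Step 4: Primal residual = |0.5876 - 2.517| = 1.9295


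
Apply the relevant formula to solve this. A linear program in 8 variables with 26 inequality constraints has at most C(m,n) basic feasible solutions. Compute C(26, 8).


Each vertex corresponds to some choice of n active constraints out of m, so the number of vertices is at most C(m, n) = m! / (n!(m-n)!).
m = 26, n = 8
Numerator: 26 * 25 * 24 * 23 * 22 * 21 * 20 * 19
Denominator: 8! = 40320
C(26, 8) = 1562275


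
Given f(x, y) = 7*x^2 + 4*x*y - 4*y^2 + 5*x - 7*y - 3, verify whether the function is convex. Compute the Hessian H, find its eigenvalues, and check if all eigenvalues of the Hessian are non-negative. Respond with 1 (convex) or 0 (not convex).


The Hessian of f(x,y) = 7*x^2 + 4*x*y - 4*y^2 + 5*x - 7*y - 3 is:
H = [[14, 4], [4, -8]]
Trace = 14 - 8 = 6
Determinant = 14*-8 - (4)^2 = -128
Discriminant = (6)^2 - 4*-128 = 548.0
Eigenvalues: lambda_1 = -8.7047, lambda_2 = 14.7047
The function is not convex.

0


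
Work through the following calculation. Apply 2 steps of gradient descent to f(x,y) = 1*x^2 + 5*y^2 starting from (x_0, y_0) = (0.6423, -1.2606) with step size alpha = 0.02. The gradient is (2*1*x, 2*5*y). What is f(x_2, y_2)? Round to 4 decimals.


Gradient descent on f(x,y) = 1*x^2 + 5*y^2.
Starting point: (0.6423, -1.2606), alpha = 0.02
Step 1: grad_x = 2*1*0.6423 = 1.2846, grad_y = 2*5*-1.2606 = -12.606
  x_1 = 0.6423 - 0.02*1.2846 = 0.6166
  y_1 = -1.2606 - 0.02*-12.606 = -1.0085
Step 2: grad_x = 2*1*0.6166 = 1.2332, grad_y = 2*5*-1.0085 = -10.0848
  x_2 = 0.6166 - 0.02*1.2332 = 0.5919
  y_2 = -1.0085 - 0.02*-10.0848 = -0.8068
f(0.5919, -0.8068) = 1*0.5919^2 + 5*(-0.8068)^2 = 3.6049


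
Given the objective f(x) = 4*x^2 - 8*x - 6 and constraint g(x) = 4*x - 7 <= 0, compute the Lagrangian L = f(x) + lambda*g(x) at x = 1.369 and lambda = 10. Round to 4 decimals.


Step 1: Evaluate f(x).
f(1.369) = 4*1.369^2 - 8*1.369 - 6 = -9.4554
Step 2: Evaluate g(x).
g(1.369) = 4*1.369 - 7 = -1.524
Step 3: Compute Lagrangian.
L = -9.4554 + 10*-1.524 = -24.6954


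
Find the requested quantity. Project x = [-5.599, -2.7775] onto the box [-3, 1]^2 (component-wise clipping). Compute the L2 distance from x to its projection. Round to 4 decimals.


Project each component onto [-3, 1].
clip(-5.599) = -3.0, clip(-2.7775) = -2.7775
Projection = [-3.0, -2.7775]
Squared diffs: [6.7548, 0.0]
Distance = sqrt(6.7548) = 2.599


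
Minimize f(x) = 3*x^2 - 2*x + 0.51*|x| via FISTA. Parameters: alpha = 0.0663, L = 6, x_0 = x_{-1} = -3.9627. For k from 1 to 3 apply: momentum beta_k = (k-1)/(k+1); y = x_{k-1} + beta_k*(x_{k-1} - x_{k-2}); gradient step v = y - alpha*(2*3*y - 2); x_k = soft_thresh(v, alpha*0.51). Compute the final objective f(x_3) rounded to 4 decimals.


FISTA on f(x) = 3*x^2 - 2*x + 0.51*|x|
L = 6, alpha = 0.0663
Iteration 1: beta = 0.0, y = -3.9627 + 0.0*(-3.9627 + 3.9627) = -3.9627
  grad(y) = -25.7762, v = y - alpha*grad = -2.2537
  prox(v) = soft_thresh(-2.2537, 0.0338) = -2.2199
Iteration 2: beta = 0.3333, y = -2.2199 + 0.3333*(-2.2199 + 3.9627) = -1.639
  grad(y) = -11.834, v = y - alpha*grad = -0.8544
  prox(v) = soft_thresh(-0.8544, 0.0338) = -0.8206
Iteration 3: beta = 0.5, y = -0.8206 + 0.5*(-0.8206 + 2.2199) = -0.1209
  grad(y) = -2.7256, v = y - alpha*grad = 0.0598
  prox(v) = soft_thresh(0.0598, 0.0338) = 0.026
f(x_3) = 3*0.026^2 - 2*0.026 + 0.51*|0.026| = -0.0367


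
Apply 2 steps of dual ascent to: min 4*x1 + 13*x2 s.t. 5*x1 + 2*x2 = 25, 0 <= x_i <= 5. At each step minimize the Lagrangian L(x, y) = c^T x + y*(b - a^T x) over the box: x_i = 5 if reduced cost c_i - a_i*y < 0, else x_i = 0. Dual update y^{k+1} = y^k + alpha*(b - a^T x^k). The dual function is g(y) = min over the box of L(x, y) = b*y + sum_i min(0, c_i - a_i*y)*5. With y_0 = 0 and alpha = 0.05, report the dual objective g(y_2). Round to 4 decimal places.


Dual ascent for LP: min 4*x1 + 13*x2, 5*x1 + 2*x2 = 25, 0 <= x_i <= 5
Step 1: y^k = 0.0, reduced costs: (4.0, 13.0)
  x^k = (0.0, 0.0), subgradient = b - a^T x = 25.0
  y^{k+1} = 0.0 + 0.05*25.0 = 1.25
Step 2: y^k = 1.25, reduced costs: (-2.25, 10.5)
  x^k = (5.0, 0.0), subgradient = b - a^T x = 0.0
  y^{k+1} = 1.25 + 0.05*0.0 = 1.25
Dual objective at y_2 = 1.25: reduced costs (-2.25, 10.5), box minimizer x = (5.0, 0.0)
g(y_2) = b*y + (c1 - a1*y)*x1 + (c2 - a2*y)*x2 = 25*1.25 + (-2.25)*5.0 + 10.5*0.0 = 31.25 - 11.25 + 0.0 = 20.0


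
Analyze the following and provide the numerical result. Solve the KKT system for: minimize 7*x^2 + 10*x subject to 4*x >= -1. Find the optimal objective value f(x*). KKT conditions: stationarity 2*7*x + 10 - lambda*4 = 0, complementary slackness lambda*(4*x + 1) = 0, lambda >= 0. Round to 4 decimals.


Step 1: Try lambda = 0 (constraint inactive).
x_unc = -10/(2*7) = -0.7143
Check: 4*-0.7143 = -2.8572 < -1 -- violated!
Step 2: Constraint must be active: 4*x = -1
x* = -1/4 = -0.25
lambda = (2*7*(-0.25) + 10)/4 = 1.625
Step 3: Compute optimal value.
f(x*) = 7*(-0.25)^2 + 10*(-0.25) = -2.0625


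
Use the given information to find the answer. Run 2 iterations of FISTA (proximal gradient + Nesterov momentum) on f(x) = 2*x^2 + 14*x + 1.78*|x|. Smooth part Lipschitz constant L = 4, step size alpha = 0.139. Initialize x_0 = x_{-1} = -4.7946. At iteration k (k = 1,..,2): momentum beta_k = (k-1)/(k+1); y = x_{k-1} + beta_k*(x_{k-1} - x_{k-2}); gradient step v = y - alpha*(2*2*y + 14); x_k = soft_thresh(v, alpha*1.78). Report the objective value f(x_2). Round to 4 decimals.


FISTA on f(x) = 2*x^2 + 14*x + 1.78*|x|
L = 4, alpha = 0.139
Iteration 1: beta = 0.0, y = -4.7946 + 0.0*(-4.7946 + 4.7946) = -4.7946
  grad(y) = -5.1784, v = y - alpha*grad = -4.0748
  prox(v) = soft_thresh(-4.0748, 0.2474) = -3.8274
Iteration 2: beta = 0.3333, y = -3.8274 + 0.3333*(-3.8274 + 4.7946) = -3.505
  grad(y) = -0.0199, v = y - alpha*grad = -3.5022
  prox(v) = soft_thresh(-3.5022, 0.2474) = -3.2548
f(x_2) = 2*(-3.2548)^2 + 14*(-3.2548) + 1.78*|-3.2548| = -18.5862


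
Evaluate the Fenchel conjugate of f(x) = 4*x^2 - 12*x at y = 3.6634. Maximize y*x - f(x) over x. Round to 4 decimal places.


f*(y) = sup_x {y*x - a*x^2 - b*x} = sup_x {(y-b)*x - a*x^2}
FOC: (y - b) - 2a*x = 0 => x* = (y - b)/(2a)
x* = (3.6634 + 12)/(2*4) = 1.9579
f*(3.6634) = (y-b)^2/(4a) = (3.6634 + 12)^2/(4*4)
= 245.3421/16 = 15.3339


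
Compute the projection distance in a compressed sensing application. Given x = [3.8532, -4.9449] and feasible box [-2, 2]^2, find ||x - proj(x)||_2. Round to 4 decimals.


Project each component onto [-2, 2].
clip(3.8532) = 2.0, clip(-4.9449) = -2.0
Projection = [2.0, -2.0]
Squared diffs: [3.4344, 8.6724]
Distance = sqrt(12.1068) = 3.4795


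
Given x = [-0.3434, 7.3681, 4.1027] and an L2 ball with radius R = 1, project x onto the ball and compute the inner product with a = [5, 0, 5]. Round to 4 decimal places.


Step 1: Compute ||x|| (intermediates to 6 decimals).
||x|| = sqrt((-0.3434)^2 + 7.3681^2 + 4.1027^2) = 8.440318
Step 2: Project.
Since ||x|| > R, scale = R/||x|| = 1/8.440318 = 0.118479, proj(x) = scale * x
proj(x) = [-0.040686, 0.872965, 0.486084]
Step 3: Dot product.
a^T * proj(x) = 5*(-0.040686) + 0*0.872965 + 5*0.486084 = 2.227


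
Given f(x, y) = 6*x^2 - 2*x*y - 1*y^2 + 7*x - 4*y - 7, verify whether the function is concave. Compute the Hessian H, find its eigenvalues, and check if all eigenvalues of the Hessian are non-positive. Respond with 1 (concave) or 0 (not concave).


The Hessian of f(x,y) = 6*x^2 - 2*x*y - 1*y^2 + 7*x - 4*y - 7 is:
H = [[12, -2], [-2, -2]]
Trace = 12 - 2 = 10
Determinant = 12*-2 - (-2)^2 = -28
Discriminant = (10)^2 - 4*-28 = 212.0
Eigenvalues: lambda_1 = -2.2801, lambda_2 = 12.2801
The function is not concave.

0


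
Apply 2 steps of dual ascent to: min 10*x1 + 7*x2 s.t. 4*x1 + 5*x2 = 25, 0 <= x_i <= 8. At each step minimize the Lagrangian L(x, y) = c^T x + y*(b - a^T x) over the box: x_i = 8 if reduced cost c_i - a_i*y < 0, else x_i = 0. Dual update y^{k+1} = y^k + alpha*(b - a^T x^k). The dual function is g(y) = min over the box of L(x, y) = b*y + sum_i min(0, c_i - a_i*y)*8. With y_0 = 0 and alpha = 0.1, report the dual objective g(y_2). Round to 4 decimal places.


Dual ascent for LP: min 10*x1 + 7*x2, 4*x1 + 5*x2 = 25, 0 <= x_i <= 8
Step 1: y^k = 0.0, reduced costs: (10.0, 7.0)
  x^k = (0.0, 0.0), subgradient = b - a^T x = 25.0
  y^{k+1} = 0.0 + 0.1*25.0 = 2.5
Step 2: y^k = 2.5, reduced costs: (0.0, -5.5)
  x^k = (0.0, 8.0), subgradient = b - a^T x = -15.0
  y^{k+1} = 2.5 + 0.1*-15.0 = 1.0
Dual objective at y_2 = 1.0: reduced costs (6.0, 2.0), box minimizer x = (0.0, 0.0)
g(y_2) = b*y + (c1 - a1*y)*x1 + (c2 - a2*y)*x2 = 25*1.0 + 6.0*0.0 + 2.0*0.0 = 25.0 + 0.0 + 0.0 = 25.0


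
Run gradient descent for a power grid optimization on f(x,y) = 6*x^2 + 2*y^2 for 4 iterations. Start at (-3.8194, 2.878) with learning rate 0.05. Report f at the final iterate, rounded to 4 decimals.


Gradient descent on f(x,y) = 6*x^2 + 2*y^2.
Starting point: (-3.8194, 2.878), alpha = 0.05
Step 1: grad_x = 2*6*-3.8194 = -45.8328, grad_y = 2*2*2.878 = 11.512
  x_1 = -3.8194 - 0.05*-45.8328 = -1.5278
  y_1 = 2.878 - 0.05*11.512 = 2.3024
Step 2: grad_x = 2*6*-1.5278 = -18.3331, grad_y = 2*2*2.3024 = 9.2096
  x_2 = -1.5278 - 0.05*-18.3331 = -0.6111
  y_2 = 2.3024 - 0.05*9.2096 = 1.8419
Step 3: grad_x = 2*6*-0.6111 = -7.3332, grad_y = 2*2*1.8419 = 7.3677
  x_3 = -0.6111 - 0.05*-7.3332 = -0.2444
  y_3 = 1.8419 - 0.05*7.3677 = 1.4735
Step 4: grad_x = 2*6*-0.2444 = -2.9333, grad_y = 2*2*1.4735 = 5.8941
  x_4 = -0.2444 - 0.05*-2.9333 = -0.0978
  y_4 = 1.4735 - 0.05*5.8941 = 1.1788
f(-0.0978, 1.1788) = 6*(-0.0978)^2 + 2*1.1788^2 = 2.8366


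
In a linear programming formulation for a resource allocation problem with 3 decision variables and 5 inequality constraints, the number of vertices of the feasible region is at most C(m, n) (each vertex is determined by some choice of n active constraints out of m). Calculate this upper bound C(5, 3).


Each vertex corresponds to some choice of n active constraints out of m, so the number of vertices is at most C(m, n) = m! / (n!(m-n)!).
m = 5, n = 3
Numerator: 5 * 4 * 3
Denominator: 3! = 6
C(5, 3) = 10


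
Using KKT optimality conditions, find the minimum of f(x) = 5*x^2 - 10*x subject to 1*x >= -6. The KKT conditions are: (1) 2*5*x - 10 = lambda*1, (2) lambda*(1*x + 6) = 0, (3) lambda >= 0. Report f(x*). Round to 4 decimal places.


Step 1: Try lambda = 0 (constraint inactive).
Stationarity: 2*5*x - 10 = 0
x* = 10/(2*5) = 1.0
Check constraint: 1*1.0 = 1.0 >= -6 -- satisfied.
Step 2: Compute optimal value.
f(x*) = 5*1.0^2 - 10*1.0 = -5.0


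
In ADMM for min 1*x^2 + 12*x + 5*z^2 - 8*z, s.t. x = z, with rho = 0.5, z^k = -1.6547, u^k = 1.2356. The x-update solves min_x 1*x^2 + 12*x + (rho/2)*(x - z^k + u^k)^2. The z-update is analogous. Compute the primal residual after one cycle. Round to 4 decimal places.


ADMM iteration with rho = 0.5, z^k = -1.6547, u^k = 1.2356
Step 1: x-update.
Minimize 1*x^2 + 12*x + (0.5/2)*(x + 1.6547 + 1.2356)^2
FOC: (2*1 + 0.5)*x = -12 + 0.5*(-1.6547 - 1.2356)
x^{k+1} = -5.3781
Step 2: z-update.
Minimize 5*z^2 - 8*z + (0.5/2)*(-5.3781 - z + 1.2356)^2
FOC: (2*5 + 0.5)*z = 8 + 0.5*(-5.3781 + 1.2356)
z^{k+1} = 0.5646
Step 3: u-update.
u^{k+1} = 1.2356 - 5.3781 - 0.5646 = -4.7071
Step 4: Primal residual = |-5.3781 - 0.5646| = 5.9427


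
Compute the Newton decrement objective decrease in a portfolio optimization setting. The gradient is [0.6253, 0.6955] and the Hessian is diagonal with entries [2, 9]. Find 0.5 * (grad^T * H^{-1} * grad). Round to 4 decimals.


Step 1: H is diagonal, so H^(-1) * g = [0.3127, 0.0773].
Step 2: g^T H^(-1) g = sum_i g_i^2 / H_ii
  = (0.6253)^2/2 + (0.6955)^2/9
  = 0.1955 + 0.0537 = 0.2492
Step 3: Objective decrease = 0.5 * g^T H^(-1) g = 0.1246


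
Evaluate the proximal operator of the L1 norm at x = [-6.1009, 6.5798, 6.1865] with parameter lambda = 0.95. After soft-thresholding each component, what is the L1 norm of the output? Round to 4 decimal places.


Soft-thresholding with lambda = 0.95:
prox(-6.1009) = sign(-6.1009)*max(|-6.1009| - 0.95, 0) = -5.1509
prox(6.5798) = sign(6.5798)*max(|6.5798| - 0.95, 0) = 5.6298
prox(6.1865) = sign(6.1865)*max(|6.1865| - 0.95, 0) = 5.2365
prox(x) = [-5.1509, 5.6298, 5.2365]
||prox(x)||_1 = 5.1509 + 5.6298 + 5.2365 = 16.0172


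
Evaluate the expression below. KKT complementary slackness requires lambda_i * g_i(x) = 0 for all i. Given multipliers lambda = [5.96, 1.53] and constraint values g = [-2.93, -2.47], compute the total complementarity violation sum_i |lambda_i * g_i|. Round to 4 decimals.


KKT complementary slackness check:
lambda_1 * g_1 = 5.96 * -2.93 = -17.4628
lambda_2 * g_2 = 1.53 * -2.47 = -3.7791
Total violation = 17.4628 + 3.7791 = 21.2419


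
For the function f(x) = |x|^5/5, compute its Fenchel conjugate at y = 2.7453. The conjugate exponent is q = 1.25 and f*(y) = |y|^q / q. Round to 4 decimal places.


The conjugate exponent q satisfies 1/p + 1/q = 1.
p = 5, so q = 5/(5 - 1) = 1.25
|y|^q = 2.7453^1.25 = 3.5338
f*(2.7453) = 3.5338 / 1.25 = 2.827


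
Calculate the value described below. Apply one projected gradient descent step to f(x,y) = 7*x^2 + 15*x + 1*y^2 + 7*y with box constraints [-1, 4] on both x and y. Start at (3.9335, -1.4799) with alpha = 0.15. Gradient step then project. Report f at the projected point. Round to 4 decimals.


Step 1: Compute gradient at (3.9335, -1.4799).
grad_x = 2*7*3.9335 + 15 = 70.069
grad_y = 2*1*-1.4799 + 7 = 4.0402
Step 2: Gradient step.
x_raw = 3.9335 - 0.15*70.069 = -6.5769
y_raw = -1.4799 - 0.15*4.0402 = -2.0859
Step 3: Project onto [-1, 4].
x_proj = clip(-6.5769) = -1.0
y_proj = clip(-2.0859) = -1.0
Step 4: Evaluate f.
f(-1.0, -1.0) = -14.0
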